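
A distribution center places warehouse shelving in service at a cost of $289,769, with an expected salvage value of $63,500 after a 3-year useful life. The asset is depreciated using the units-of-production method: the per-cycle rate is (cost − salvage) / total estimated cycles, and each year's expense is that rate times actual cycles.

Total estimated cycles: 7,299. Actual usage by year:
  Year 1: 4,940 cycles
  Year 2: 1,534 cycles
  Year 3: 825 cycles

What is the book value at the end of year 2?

$89,075

Depreciable base = $289,769 − $63,500 = $226,269.
Rate = $226,269 / 7,299 cycles = $31 per cycle.
Year 1: 4,940 × $31 = $153,140. Book value $136,629.
Year 2: 1,534 × $31 = $47,554. Book value $89,075.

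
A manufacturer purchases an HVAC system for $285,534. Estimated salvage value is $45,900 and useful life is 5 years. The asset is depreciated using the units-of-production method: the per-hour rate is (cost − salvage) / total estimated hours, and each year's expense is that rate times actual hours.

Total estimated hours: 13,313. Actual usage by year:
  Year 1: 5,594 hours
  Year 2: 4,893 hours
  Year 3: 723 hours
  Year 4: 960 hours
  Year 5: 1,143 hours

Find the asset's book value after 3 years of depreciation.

Depreciable base = $285,534 − $45,900 = $239,634.
Rate = $239,634 / 13,313 hours = $18 per hour.
Year 1: 5,594 × $18 = $100,692. Book value $184,842.
Year 2: 4,893 × $18 = $88,074. Book value $96,768.
Year 3: 723 × $18 = $13,014. Book value $83,754.

$83,754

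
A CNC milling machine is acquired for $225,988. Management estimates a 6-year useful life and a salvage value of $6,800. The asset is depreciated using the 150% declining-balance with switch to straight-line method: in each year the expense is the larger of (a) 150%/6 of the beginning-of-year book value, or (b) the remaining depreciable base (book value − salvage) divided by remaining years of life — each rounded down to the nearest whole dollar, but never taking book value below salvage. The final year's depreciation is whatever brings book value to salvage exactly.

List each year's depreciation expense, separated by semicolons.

Depreciable base = $225,988 − $6,800 = $219,188.
Year 1: DB = ⌊$225,988 × 150%/6⌋ = $56,497; SL = ⌊$219,188/6⌋ = $36,531 → take DB $56,497. Book value $169,491.
Year 2: DB = ⌊$169,491 × 150%/6⌋ = $42,372; SL = ⌊$162,691/5⌋ = $32,538 → take DB $42,372. Book value $127,119.
Year 3: DB = ⌊$127,119 × 150%/6⌋ = $31,779; SL = ⌊$120,319/4⌋ = $30,079 → take DB $31,779. Book value $95,340.
Year 4: DB = ⌊$95,340 × 150%/6⌋ = $23,835; SL = ⌊$88,540/3⌋ = $29,513 → take SL $29,513. Book value $65,827.
Year 5: DB = ⌊$65,827 × 150%/6⌋ = $16,456; SL = ⌊$59,027/2⌋ = $29,513 → take SL $29,513. Book value $36,314.
Year 6 (final): $36,314 − $6,800 = $29,514. Book value $6,800.

$56,497; $42,372; $31,779; $29,513; $29,513; $29,514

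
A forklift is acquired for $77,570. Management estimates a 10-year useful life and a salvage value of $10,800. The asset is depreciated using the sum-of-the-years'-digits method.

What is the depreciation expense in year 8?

Depreciable base = $77,570 − $10,800 = $66,770.
Sum of the years' digits = 10+9+8+7+6+5+4+3+2+1 = 55.
Year 1: $66,770 × 10/55 = $12,140. Book value $65,430.
Year 2: $66,770 × 9/55 = $10,926. Book value $54,504.
Year 3: $66,770 × 8/55 = $9,712. Book value $44,792.
Year 4: $66,770 × 7/55 = $8,498. Book value $36,294.
Year 5: $66,770 × 6/55 = $7,284. Book value $29,010.
Year 6: $66,770 × 5/55 = $6,070. Book value $22,940.
Year 7: $66,770 × 4/55 = $4,856. Book value $18,084.
Year 8: $66,770 × 3/55 = $3,642. Book value $14,442.

$3,642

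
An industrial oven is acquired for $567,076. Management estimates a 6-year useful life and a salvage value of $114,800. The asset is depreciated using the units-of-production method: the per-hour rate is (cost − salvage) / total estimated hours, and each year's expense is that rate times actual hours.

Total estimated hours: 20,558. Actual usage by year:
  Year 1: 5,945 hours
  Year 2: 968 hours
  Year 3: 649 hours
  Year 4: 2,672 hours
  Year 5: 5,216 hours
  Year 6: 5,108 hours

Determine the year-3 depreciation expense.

$14,278

Depreciable base = $567,076 − $114,800 = $452,276.
Rate = $452,276 / 20,558 hours = $22 per hour.
Year 1: 5,945 × $22 = $130,790. Book value $436,286.
Year 2: 968 × $22 = $21,296. Book value $414,990.
Year 3: 649 × $22 = $14,278. Book value $400,712.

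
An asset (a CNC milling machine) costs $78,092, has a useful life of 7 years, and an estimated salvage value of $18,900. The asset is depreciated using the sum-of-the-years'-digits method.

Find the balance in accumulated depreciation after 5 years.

Depreciable base = $78,092 − $18,900 = $59,192.
Sum of the years' digits = 7+6+5+4+3+2+1 = 28.
Year 1: $59,192 × 7/28 = $14,798. Book value $63,294.
Year 2: $59,192 × 6/28 = $12,684. Book value $50,610.
Year 3: $59,192 × 5/28 = $10,570. Book value $40,040.
Year 4: $59,192 × 4/28 = $8,456. Book value $31,584.
Year 5: $59,192 × 3/28 = $6,342. Book value $25,242.
Accumulated through year 5 = $78,092 − $25,242 = $52,850.

$52,850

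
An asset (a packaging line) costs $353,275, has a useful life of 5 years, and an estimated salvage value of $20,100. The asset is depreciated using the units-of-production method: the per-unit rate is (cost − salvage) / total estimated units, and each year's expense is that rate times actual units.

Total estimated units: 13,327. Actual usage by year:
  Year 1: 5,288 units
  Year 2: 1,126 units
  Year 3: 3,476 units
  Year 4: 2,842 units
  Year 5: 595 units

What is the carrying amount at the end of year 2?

$192,925

Depreciable base = $353,275 − $20,100 = $333,175.
Rate = $333,175 / 13,327 units = $25 per unit.
Year 1: 5,288 × $25 = $132,200. Book value $221,075.
Year 2: 1,126 × $25 = $28,150. Book value $192,925.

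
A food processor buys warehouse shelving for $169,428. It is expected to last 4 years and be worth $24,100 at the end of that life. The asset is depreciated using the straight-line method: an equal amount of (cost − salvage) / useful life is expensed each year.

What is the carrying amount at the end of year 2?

$96,764

Depreciable base = $169,428 − $24,100 = $145,328.
Annual expense = $145,328 / 4 = $36,332.
End of year 1: book value $133,096.
End of year 2: book value $96,764.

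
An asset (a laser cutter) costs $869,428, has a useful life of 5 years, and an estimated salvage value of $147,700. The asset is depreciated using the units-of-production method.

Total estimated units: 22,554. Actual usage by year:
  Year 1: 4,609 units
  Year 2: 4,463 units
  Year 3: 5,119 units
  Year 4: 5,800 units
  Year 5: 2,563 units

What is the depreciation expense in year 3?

Depreciable base = $869,428 − $147,700 = $721,728.
Rate = $721,728 / 22,554 units = $32 per unit.
Year 1: 4,609 × $32 = $147,488. Book value $721,940.
Year 2: 4,463 × $32 = $142,816. Book value $579,124.
Year 3: 5,119 × $32 = $163,808. Book value $415,316.

$163,808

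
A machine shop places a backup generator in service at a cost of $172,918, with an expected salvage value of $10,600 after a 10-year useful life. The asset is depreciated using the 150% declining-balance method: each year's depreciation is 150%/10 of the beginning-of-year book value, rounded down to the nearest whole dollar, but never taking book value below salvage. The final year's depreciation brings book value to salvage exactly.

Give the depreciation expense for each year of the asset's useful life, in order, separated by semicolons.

$25,937; $22,047; $18,740; $15,929; $13,539; $11,508; $9,782; $8,315; $7,068; $29,453

Depreciable base = $172,918 − $10,600 = $162,318.
Year 1: ⌊$172,918 × 150%/10⌋ = $25,937. Book value $146,981.
Year 2: ⌊$146,981 × 150%/10⌋ = $22,047. Book value $124,934.
Year 3: ⌊$124,934 × 150%/10⌋ = $18,740. Book value $106,194.
Year 4: ⌊$106,194 × 150%/10⌋ = $15,929. Book value $90,265.
Year 5: ⌊$90,265 × 150%/10⌋ = $13,539. Book value $76,726.
Year 6: ⌊$76,726 × 150%/10⌋ = $11,508. Book value $65,218.
Year 7: ⌊$65,218 × 150%/10⌋ = $9,782. Book value $55,436.
Year 8: ⌊$55,436 × 150%/10⌋ = $8,315. Book value $47,121.
Year 9: ⌊$47,121 × 150%/10⌋ = $7,068. Book value $40,053.
Year 10 (final): $40,053 − $10,600 = $29,453. Book value $10,600.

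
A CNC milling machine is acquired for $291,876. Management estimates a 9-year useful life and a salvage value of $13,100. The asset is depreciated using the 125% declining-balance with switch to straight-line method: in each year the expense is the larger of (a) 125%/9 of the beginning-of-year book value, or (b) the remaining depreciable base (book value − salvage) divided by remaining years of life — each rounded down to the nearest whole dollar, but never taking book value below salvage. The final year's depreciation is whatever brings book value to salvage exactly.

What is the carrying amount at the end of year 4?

$157,493

Depreciable base = $291,876 − $13,100 = $278,776.
Year 1: DB = ⌊$291,876 × 125%/9⌋ = $40,538; SL = ⌊$278,776/9⌋ = $30,975 → take DB $40,538. Book value $251,338.
Year 2: DB = ⌊$251,338 × 125%/9⌋ = $34,908; SL = ⌊$238,238/8⌋ = $29,779 → take DB $34,908. Book value $216,430.
Year 3: DB = ⌊$216,430 × 125%/9⌋ = $30,059; SL = ⌊$203,330/7⌋ = $29,047 → take DB $30,059. Book value $186,371.
Year 4: DB = ⌊$186,371 × 125%/9⌋ = $25,884; SL = ⌊$173,271/6⌋ = $28,878 → take SL $28,878. Book value $157,493.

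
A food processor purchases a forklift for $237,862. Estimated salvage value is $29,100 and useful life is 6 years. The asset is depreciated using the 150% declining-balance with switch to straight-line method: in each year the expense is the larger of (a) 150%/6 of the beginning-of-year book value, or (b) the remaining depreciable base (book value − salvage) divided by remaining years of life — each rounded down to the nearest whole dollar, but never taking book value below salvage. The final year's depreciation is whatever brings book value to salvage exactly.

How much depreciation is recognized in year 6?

$23,081

Depreciable base = $237,862 − $29,100 = $208,762.
Year 1: DB = ⌊$237,862 × 150%/6⌋ = $59,465; SL = ⌊$208,762/6⌋ = $34,793 → take DB $59,465. Book value $178,397.
Year 2: DB = ⌊$178,397 × 150%/6⌋ = $44,599; SL = ⌊$149,297/5⌋ = $29,859 → take DB $44,599. Book value $133,798.
Year 3: DB = ⌊$133,798 × 150%/6⌋ = $33,449; SL = ⌊$104,698/4⌋ = $26,174 → take DB $33,449. Book value $100,349.
Year 4: DB = ⌊$100,349 × 150%/6⌋ = $25,087; SL = ⌊$71,249/3⌋ = $23,749 → take DB $25,087. Book value $75,262.
Year 5: DB = ⌊$75,262 × 150%/6⌋ = $18,815; SL = ⌊$46,162/2⌋ = $23,081 → take SL $23,081. Book value $52,181.
Year 6 (final): $52,181 − $29,100 = $23,081. Book value $29,100.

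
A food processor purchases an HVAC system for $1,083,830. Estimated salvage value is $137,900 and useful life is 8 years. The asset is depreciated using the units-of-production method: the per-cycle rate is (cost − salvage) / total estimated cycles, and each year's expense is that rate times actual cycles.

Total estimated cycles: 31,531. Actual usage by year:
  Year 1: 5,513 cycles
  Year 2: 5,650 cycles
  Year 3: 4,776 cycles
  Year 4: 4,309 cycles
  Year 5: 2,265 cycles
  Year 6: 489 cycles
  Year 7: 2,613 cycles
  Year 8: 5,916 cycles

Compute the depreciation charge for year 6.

Depreciable base = $1,083,830 − $137,900 = $945,930.
Rate = $945,930 / 31,531 cycles = $30 per cycle.
Year 1: 5,513 × $30 = $165,390. Book value $918,440.
Year 2: 5,650 × $30 = $169,500. Book value $748,940.
Year 3: 4,776 × $30 = $143,280. Book value $605,660.
Year 4: 4,309 × $30 = $129,270. Book value $476,390.
Year 5: 2,265 × $30 = $67,950. Book value $408,440.
Year 6: 489 × $30 = $14,670. Book value $393,770.

$14,670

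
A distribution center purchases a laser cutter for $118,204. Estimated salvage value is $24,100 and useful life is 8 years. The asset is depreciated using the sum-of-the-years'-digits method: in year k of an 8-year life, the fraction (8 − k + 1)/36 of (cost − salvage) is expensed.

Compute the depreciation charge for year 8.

Depreciable base = $118,204 − $24,100 = $94,104.
Sum of the years' digits = 8+7+6+5+4+3+2+1 = 36.
Year 1: $94,104 × 8/36 = $20,912. Book value $97,292.
Year 2: $94,104 × 7/36 = $18,298. Book value $78,994.
Year 3: $94,104 × 6/36 = $15,684. Book value $63,310.
Year 4: $94,104 × 5/36 = $13,070. Book value $50,240.
Year 5: $94,104 × 4/36 = $10,456. Book value $39,784.
Year 6: $94,104 × 3/36 = $7,842. Book value $31,942.
Year 7: $94,104 × 2/36 = $5,228. Book value $26,714.
Year 8: $94,104 × 1/36 = $2,614. Book value $24,100.

$2,614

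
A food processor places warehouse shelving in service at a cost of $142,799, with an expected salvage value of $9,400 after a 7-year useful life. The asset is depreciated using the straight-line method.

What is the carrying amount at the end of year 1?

$123,742

Depreciable base = $142,799 − $9,400 = $133,399.
Annual expense = $133,399 / 7 = $19,057.
End of year 1: book value $123,742.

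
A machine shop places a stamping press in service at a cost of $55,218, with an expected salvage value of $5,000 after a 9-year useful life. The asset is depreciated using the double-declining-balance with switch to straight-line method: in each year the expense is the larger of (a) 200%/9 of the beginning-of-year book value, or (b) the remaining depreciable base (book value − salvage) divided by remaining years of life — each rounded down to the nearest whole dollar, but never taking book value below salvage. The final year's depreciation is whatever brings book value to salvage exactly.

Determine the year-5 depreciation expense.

Depreciable base = $55,218 − $5,000 = $50,218.
Year 1: DB = ⌊$55,218 × 200%/9⌋ = $12,270; SL = ⌊$50,218/9⌋ = $5,579 → take DB $12,270. Book value $42,948.
Year 2: DB = ⌊$42,948 × 200%/9⌋ = $9,544; SL = ⌊$37,948/8⌋ = $4,743 → take DB $9,544. Book value $33,404.
Year 3: DB = ⌊$33,404 × 200%/9⌋ = $7,423; SL = ⌊$28,404/7⌋ = $4,057 → take DB $7,423. Book value $25,981.
Year 4: DB = ⌊$25,981 × 200%/9⌋ = $5,773; SL = ⌊$20,981/6⌋ = $3,496 → take DB $5,773. Book value $20,208.
Year 5: DB = ⌊$20,208 × 200%/9⌋ = $4,490; SL = ⌊$15,208/5⌋ = $3,041 → take DB $4,490. Book value $15,718.

$4,490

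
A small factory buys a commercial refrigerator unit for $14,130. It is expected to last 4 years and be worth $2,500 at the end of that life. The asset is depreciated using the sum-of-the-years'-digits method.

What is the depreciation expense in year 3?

Depreciable base = $14,130 − $2,500 = $11,630.
Sum of the years' digits = 4+3+2+1 = 10.
Year 1: $11,630 × 4/10 = $4,652. Book value $9,478.
Year 2: $11,630 × 3/10 = $3,489. Book value $5,989.
Year 3: $11,630 × 2/10 = $2,326. Book value $3,663.

$2,326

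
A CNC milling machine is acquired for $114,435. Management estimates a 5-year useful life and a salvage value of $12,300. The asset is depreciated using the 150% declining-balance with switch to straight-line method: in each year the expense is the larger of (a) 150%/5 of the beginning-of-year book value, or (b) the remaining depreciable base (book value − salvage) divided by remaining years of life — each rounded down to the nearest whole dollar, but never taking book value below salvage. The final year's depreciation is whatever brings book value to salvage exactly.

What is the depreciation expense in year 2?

$24,031

Depreciable base = $114,435 − $12,300 = $102,135.
Year 1: DB = ⌊$114,435 × 150%/5⌋ = $34,330; SL = ⌊$102,135/5⌋ = $20,427 → take DB $34,330. Book value $80,105.
Year 2: DB = ⌊$80,105 × 150%/5⌋ = $24,031; SL = ⌊$67,805/4⌋ = $16,951 → take DB $24,031. Book value $56,074.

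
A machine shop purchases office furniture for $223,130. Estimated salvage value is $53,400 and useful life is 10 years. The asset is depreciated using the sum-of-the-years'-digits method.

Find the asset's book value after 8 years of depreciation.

$62,658

Depreciable base = $223,130 − $53,400 = $169,730.
Sum of the years' digits = 10+9+8+7+6+5+4+3+2+1 = 55.
Year 1: $169,730 × 10/55 = $30,860. Book value $192,270.
Year 2: $169,730 × 9/55 = $27,774. Book value $164,496.
Year 3: $169,730 × 8/55 = $24,688. Book value $139,808.
Year 4: $169,730 × 7/55 = $21,602. Book value $118,206.
Year 5: $169,730 × 6/55 = $18,516. Book value $99,690.
Year 6: $169,730 × 5/55 = $15,430. Book value $84,260.
Year 7: $169,730 × 4/55 = $12,344. Book value $71,916.
Year 8: $169,730 × 3/55 = $9,258. Book value $62,658.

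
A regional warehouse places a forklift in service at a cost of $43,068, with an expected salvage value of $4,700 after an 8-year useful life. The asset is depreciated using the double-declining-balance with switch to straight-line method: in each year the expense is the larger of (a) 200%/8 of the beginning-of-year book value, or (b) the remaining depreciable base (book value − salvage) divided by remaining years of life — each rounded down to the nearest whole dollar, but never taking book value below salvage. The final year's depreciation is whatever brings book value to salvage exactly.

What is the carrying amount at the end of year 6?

Depreciable base = $43,068 − $4,700 = $38,368.
Year 1: DB = ⌊$43,068 × 200%/8⌋ = $10,767; SL = ⌊$38,368/8⌋ = $4,796 → take DB $10,767. Book value $32,301.
Year 2: DB = ⌊$32,301 × 200%/8⌋ = $8,075; SL = ⌊$27,601/7⌋ = $3,943 → take DB $8,075. Book value $24,226.
Year 3: DB = ⌊$24,226 × 200%/8⌋ = $6,056; SL = ⌊$19,526/6⌋ = $3,254 → take DB $6,056. Book value $18,170.
Year 4: DB = ⌊$18,170 × 200%/8⌋ = $4,542; SL = ⌊$13,470/5⌋ = $2,694 → take DB $4,542. Book value $13,628.
Year 5: DB = ⌊$13,628 × 200%/8⌋ = $3,407; SL = ⌊$8,928/4⌋ = $2,232 → take DB $3,407. Book value $10,221.
Year 6: DB = ⌊$10,221 × 200%/8⌋ = $2,555; SL = ⌊$5,521/3⌋ = $1,840 → take DB $2,555. Book value $7,666.

$7,666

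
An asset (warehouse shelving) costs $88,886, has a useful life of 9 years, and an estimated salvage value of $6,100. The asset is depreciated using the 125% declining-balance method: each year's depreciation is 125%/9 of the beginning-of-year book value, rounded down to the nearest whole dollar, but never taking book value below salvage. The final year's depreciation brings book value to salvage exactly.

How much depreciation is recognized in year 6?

$5,845

Depreciable base = $88,886 − $6,100 = $82,786.
Year 1: ⌊$88,886 × 125%/9⌋ = $12,345. Book value $76,541.
Year 2: ⌊$76,541 × 125%/9⌋ = $10,630. Book value $65,911.
Year 3: ⌊$65,911 × 125%/9⌋ = $9,154. Book value $56,757.
Year 4: ⌊$56,757 × 125%/9⌋ = $7,882. Book value $48,875.
Year 5: ⌊$48,875 × 125%/9⌋ = $6,788. Book value $42,087.
Year 6: ⌊$42,087 × 125%/9⌋ = $5,845. Book value $36,242.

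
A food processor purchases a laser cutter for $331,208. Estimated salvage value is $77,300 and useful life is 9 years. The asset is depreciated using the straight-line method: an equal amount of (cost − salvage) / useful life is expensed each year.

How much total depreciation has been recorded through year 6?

$169,272

Depreciable base = $331,208 − $77,300 = $253,908.
Annual expense = $253,908 / 9 = $28,212.
End of year 1: book value $302,996.
End of year 2: book value $274,784.
End of year 3: book value $246,572.
End of year 4: book value $218,360.
End of year 5: book value $190,148.
End of year 6: book value $161,936.
Accumulated through year 6 = $331,208 − $161,936 = $169,272.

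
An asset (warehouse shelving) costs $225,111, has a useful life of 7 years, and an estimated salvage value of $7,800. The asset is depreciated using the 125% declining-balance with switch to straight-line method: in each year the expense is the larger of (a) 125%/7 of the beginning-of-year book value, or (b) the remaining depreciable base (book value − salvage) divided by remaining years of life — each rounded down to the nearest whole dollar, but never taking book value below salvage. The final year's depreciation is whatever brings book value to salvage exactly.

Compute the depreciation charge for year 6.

Depreciable base = $225,111 − $7,800 = $217,311.
Year 1: DB = ⌊$225,111 × 125%/7⌋ = $40,198; SL = ⌊$217,311/7⌋ = $31,044 → take DB $40,198. Book value $184,913.
Year 2: DB = ⌊$184,913 × 125%/7⌋ = $33,020; SL = ⌊$177,113/6⌋ = $29,518 → take DB $33,020. Book value $151,893.
Year 3: DB = ⌊$151,893 × 125%/7⌋ = $27,123; SL = ⌊$144,093/5⌋ = $28,818 → take SL $28,818. Book value $123,075.
Year 4: DB = ⌊$123,075 × 125%/7⌋ = $21,977; SL = ⌊$115,275/4⌋ = $28,818 → take SL $28,818. Book value $94,257.
Year 5: DB = ⌊$94,257 × 125%/7⌋ = $16,831; SL = ⌊$86,457/3⌋ = $28,819 → take SL $28,819. Book value $65,438.
Year 6: DB = ⌊$65,438 × 125%/7⌋ = $11,685; SL = ⌊$57,638/2⌋ = $28,819 → take SL $28,819. Book value $36,619.

$28,819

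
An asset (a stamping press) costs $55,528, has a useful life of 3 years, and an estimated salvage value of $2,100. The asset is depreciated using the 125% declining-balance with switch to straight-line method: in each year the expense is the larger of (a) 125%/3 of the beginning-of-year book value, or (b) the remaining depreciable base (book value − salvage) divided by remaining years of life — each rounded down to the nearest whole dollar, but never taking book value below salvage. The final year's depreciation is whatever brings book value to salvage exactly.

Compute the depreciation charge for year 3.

$15,146

Depreciable base = $55,528 − $2,100 = $53,428.
Year 1: DB = ⌊$55,528 × 125%/3⌋ = $23,136; SL = ⌊$53,428/3⌋ = $17,809 → take DB $23,136. Book value $32,392.
Year 2: DB = ⌊$32,392 × 125%/3⌋ = $13,496; SL = ⌊$30,292/2⌋ = $15,146 → take SL $15,146. Book value $17,246.
Year 3 (final): $17,246 − $2,100 = $15,146. Book value $2,100.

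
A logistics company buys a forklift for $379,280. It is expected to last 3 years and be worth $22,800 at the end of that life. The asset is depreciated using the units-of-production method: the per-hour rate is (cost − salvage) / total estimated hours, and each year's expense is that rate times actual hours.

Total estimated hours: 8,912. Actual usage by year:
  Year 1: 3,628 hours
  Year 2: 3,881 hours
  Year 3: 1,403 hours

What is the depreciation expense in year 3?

Depreciable base = $379,280 − $22,800 = $356,480.
Rate = $356,480 / 8,912 hours = $40 per hour.
Year 1: 3,628 × $40 = $145,120. Book value $234,160.
Year 2: 3,881 × $40 = $155,240. Book value $78,920.
Year 3: 1,403 × $40 = $56,120. Book value $22,800.

$56,120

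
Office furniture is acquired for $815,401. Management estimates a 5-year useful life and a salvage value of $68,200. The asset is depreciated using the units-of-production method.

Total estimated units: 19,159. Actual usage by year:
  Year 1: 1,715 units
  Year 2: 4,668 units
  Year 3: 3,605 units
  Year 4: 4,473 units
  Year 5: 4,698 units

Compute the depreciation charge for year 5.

Depreciable base = $815,401 − $68,200 = $747,201.
Rate = $747,201 / 19,159 units = $39 per unit.
Year 1: 1,715 × $39 = $66,885. Book value $748,516.
Year 2: 4,668 × $39 = $182,052. Book value $566,464.
Year 3: 3,605 × $39 = $140,595. Book value $425,869.
Year 4: 4,473 × $39 = $174,447. Book value $251,422.
Year 5: 4,698 × $39 = $183,222. Book value $68,200.

$183,222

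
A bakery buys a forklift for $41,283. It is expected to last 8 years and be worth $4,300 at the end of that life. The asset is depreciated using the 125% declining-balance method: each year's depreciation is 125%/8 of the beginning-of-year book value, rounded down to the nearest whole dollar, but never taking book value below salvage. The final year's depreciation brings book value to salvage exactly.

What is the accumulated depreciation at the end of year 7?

$28,712

Depreciable base = $41,283 − $4,300 = $36,983.
Year 1: ⌊$41,283 × 125%/8⌋ = $6,450. Book value $34,833.
Year 2: ⌊$34,833 × 125%/8⌋ = $5,442. Book value $29,391.
Year 3: ⌊$29,391 × 125%/8⌋ = $4,592. Book value $24,799.
Year 4: ⌊$24,799 × 125%/8⌋ = $3,874. Book value $20,925.
Year 5: ⌊$20,925 × 125%/8⌋ = $3,269. Book value $17,656.
Year 6: ⌊$17,656 × 125%/8⌋ = $2,758. Book value $14,898.
Year 7: ⌊$14,898 × 125%/8⌋ = $2,327. Book value $12,571.
Accumulated through year 7 = $41,283 − $12,571 = $28,712.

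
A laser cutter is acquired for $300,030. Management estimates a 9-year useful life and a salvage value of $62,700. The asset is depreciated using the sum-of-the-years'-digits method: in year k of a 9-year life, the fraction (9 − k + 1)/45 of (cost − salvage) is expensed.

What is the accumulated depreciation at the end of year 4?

$158,220

Depreciable base = $300,030 − $62,700 = $237,330.
Sum of the years' digits = 9+8+7+6+5+4+3+2+1 = 45.
Year 1: $237,330 × 9/45 = $47,466. Book value $252,564.
Year 2: $237,330 × 8/45 = $42,192. Book value $210,372.
Year 3: $237,330 × 7/45 = $36,918. Book value $173,454.
Year 4: $237,330 × 6/45 = $31,644. Book value $141,810.
Accumulated through year 4 = $300,030 − $141,810 = $158,220.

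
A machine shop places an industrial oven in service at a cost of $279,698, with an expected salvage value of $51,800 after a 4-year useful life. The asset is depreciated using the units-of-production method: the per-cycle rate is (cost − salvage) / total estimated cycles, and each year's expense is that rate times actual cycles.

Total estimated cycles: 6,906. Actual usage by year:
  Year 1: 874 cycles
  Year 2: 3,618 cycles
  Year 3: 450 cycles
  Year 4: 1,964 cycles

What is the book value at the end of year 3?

Depreciable base = $279,698 − $51,800 = $227,898.
Rate = $227,898 / 6,906 cycles = $33 per cycle.
Year 1: 874 × $33 = $28,842. Book value $250,856.
Year 2: 3,618 × $33 = $119,394. Book value $131,462.
Year 3: 450 × $33 = $14,850. Book value $116,612.

$116,612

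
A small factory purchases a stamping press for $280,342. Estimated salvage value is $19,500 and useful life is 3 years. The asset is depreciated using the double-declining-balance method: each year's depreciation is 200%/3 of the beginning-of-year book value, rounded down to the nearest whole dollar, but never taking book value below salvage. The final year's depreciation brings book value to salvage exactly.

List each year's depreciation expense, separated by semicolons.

$186,894; $62,298; $11,650

Depreciable base = $280,342 − $19,500 = $260,842.
Year 1: ⌊$280,342 × 200%/3⌋ = $186,894. Book value $93,448.
Year 2: ⌊$93,448 × 200%/3⌋ = $62,298. Book value $31,150.
Year 3 (final): $31,150 − $19,500 = $11,650. Book value $19,500.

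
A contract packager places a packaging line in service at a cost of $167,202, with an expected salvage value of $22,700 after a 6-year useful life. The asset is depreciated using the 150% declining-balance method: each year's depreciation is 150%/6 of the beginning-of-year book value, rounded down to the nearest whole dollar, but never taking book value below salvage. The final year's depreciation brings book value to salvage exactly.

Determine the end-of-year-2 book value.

Depreciable base = $167,202 − $22,700 = $144,502.
Year 1: ⌊$167,202 × 150%/6⌋ = $41,800. Book value $125,402.
Year 2: ⌊$125,402 × 150%/6⌋ = $31,350. Book value $94,052.

$94,052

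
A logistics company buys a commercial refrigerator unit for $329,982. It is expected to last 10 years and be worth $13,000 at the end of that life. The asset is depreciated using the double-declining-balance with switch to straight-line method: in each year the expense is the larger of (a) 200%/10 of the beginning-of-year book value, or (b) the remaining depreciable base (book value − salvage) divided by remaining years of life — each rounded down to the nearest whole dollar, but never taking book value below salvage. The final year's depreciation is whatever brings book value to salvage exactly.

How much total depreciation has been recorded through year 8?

Depreciable base = $329,982 − $13,000 = $316,982.
Year 1: DB = ⌊$329,982 × 200%/10⌋ = $65,996; SL = ⌊$316,982/10⌋ = $31,698 → take DB $65,996. Book value $263,986.
Year 2: DB = ⌊$263,986 × 200%/10⌋ = $52,797; SL = ⌊$250,986/9⌋ = $27,887 → take DB $52,797. Book value $211,189.
Year 3: DB = ⌊$211,189 × 200%/10⌋ = $42,237; SL = ⌊$198,189/8⌋ = $24,773 → take DB $42,237. Book value $168,952.
Year 4: DB = ⌊$168,952 × 200%/10⌋ = $33,790; SL = ⌊$155,952/7⌋ = $22,278 → take DB $33,790. Book value $135,162.
Year 5: DB = ⌊$135,162 × 200%/10⌋ = $27,032; SL = ⌊$122,162/6⌋ = $20,360 → take DB $27,032. Book value $108,130.
Year 6: DB = ⌊$108,130 × 200%/10⌋ = $21,626; SL = ⌊$95,130/5⌋ = $19,026 → take DB $21,626. Book value $86,504.
Year 7: DB = ⌊$86,504 × 200%/10⌋ = $17,300; SL = ⌊$73,504/4⌋ = $18,376 → take SL $18,376. Book value $68,128.
Year 8: DB = ⌊$68,128 × 200%/10⌋ = $13,625; SL = ⌊$55,128/3⌋ = $18,376 → take SL $18,376. Book value $49,752.
Accumulated through year 8 = $329,982 − $49,752 = $280,230.

$280,230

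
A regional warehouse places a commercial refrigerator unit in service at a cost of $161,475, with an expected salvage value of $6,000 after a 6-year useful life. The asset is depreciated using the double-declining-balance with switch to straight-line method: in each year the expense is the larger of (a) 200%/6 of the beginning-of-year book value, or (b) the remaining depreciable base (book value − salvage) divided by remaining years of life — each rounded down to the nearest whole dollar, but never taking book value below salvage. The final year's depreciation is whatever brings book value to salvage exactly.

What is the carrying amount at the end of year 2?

$71,767

Depreciable base = $161,475 − $6,000 = $155,475.
Year 1: DB = ⌊$161,475 × 200%/6⌋ = $53,825; SL = ⌊$155,475/6⌋ = $25,912 → take DB $53,825. Book value $107,650.
Year 2: DB = ⌊$107,650 × 200%/6⌋ = $35,883; SL = ⌊$101,650/5⌋ = $20,330 → take DB $35,883. Book value $71,767.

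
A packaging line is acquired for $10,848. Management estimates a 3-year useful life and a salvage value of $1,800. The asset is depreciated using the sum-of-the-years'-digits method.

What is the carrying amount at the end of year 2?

Depreciable base = $10,848 − $1,800 = $9,048.
Sum of the years' digits = 3+2+1 = 6.
Year 1: $9,048 × 3/6 = $4,524. Book value $6,324.
Year 2: $9,048 × 2/6 = $3,016. Book value $3,308.

$3,308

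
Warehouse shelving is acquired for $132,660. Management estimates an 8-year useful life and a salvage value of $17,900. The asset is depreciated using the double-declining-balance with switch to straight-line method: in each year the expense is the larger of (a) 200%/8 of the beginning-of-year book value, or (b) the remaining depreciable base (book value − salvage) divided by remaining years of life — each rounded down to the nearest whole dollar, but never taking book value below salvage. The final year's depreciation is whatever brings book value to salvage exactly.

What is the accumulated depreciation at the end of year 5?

$101,178

Depreciable base = $132,660 − $17,900 = $114,760.
Year 1: DB = ⌊$132,660 × 200%/8⌋ = $33,165; SL = ⌊$114,760/8⌋ = $14,345 → take DB $33,165. Book value $99,495.
Year 2: DB = ⌊$99,495 × 200%/8⌋ = $24,873; SL = ⌊$81,595/7⌋ = $11,656 → take DB $24,873. Book value $74,622.
Year 3: DB = ⌊$74,622 × 200%/8⌋ = $18,655; SL = ⌊$56,722/6⌋ = $9,453 → take DB $18,655. Book value $55,967.
Year 4: DB = ⌊$55,967 × 200%/8⌋ = $13,991; SL = ⌊$38,067/5⌋ = $7,613 → take DB $13,991. Book value $41,976.
Year 5: DB = ⌊$41,976 × 200%/8⌋ = $10,494; SL = ⌊$24,076/4⌋ = $6,019 → take DB $10,494. Book value $31,482.
Accumulated through year 5 = $132,660 − $31,482 = $101,178.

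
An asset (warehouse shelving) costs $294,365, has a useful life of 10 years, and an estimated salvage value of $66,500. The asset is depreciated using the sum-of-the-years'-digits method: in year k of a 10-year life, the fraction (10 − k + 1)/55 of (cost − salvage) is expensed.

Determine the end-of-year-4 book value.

Depreciable base = $294,365 − $66,500 = $227,865.
Sum of the years' digits = 10+9+8+7+6+5+4+3+2+1 = 55.
Year 1: $227,865 × 10/55 = $41,430. Book value $252,935.
Year 2: $227,865 × 9/55 = $37,287. Book value $215,648.
Year 3: $227,865 × 8/55 = $33,144. Book value $182,504.
Year 4: $227,865 × 7/55 = $29,001. Book value $153,503.

$153,503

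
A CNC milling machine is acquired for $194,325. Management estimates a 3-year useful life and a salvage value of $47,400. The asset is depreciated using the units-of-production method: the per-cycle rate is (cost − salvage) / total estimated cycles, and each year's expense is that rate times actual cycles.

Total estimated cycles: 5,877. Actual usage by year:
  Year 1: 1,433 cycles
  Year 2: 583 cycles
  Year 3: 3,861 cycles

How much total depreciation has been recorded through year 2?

$50,400

Depreciable base = $194,325 − $47,400 = $146,925.
Rate = $146,925 / 5,877 cycles = $25 per cycle.
Year 1: 1,433 × $25 = $35,825. Book value $158,500.
Year 2: 583 × $25 = $14,575. Book value $143,925.
Accumulated through year 2 = $194,325 − $143,925 = $50,400.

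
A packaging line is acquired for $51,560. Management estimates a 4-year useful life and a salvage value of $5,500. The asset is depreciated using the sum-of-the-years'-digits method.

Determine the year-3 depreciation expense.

Depreciable base = $51,560 − $5,500 = $46,060.
Sum of the years' digits = 4+3+2+1 = 10.
Year 1: $46,060 × 4/10 = $18,424. Book value $33,136.
Year 2: $46,060 × 3/10 = $13,818. Book value $19,318.
Year 3: $46,060 × 2/10 = $9,212. Book value $10,106.

$9,212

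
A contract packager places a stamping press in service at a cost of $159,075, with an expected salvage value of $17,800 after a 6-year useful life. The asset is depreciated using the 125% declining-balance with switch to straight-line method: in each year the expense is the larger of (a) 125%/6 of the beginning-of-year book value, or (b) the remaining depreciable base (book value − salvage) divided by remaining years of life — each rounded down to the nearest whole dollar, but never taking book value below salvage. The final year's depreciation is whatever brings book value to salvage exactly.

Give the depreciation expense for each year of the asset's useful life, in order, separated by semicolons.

$33,140; $26,236; $20,770; $20,376; $20,376; $20,377

Depreciable base = $159,075 − $17,800 = $141,275.
Year 1: DB = ⌊$159,075 × 125%/6⌋ = $33,140; SL = ⌊$141,275/6⌋ = $23,545 → take DB $33,140. Book value $125,935.
Year 2: DB = ⌊$125,935 × 125%/6⌋ = $26,236; SL = ⌊$108,135/5⌋ = $21,627 → take DB $26,236. Book value $99,699.
Year 3: DB = ⌊$99,699 × 125%/6⌋ = $20,770; SL = ⌊$81,899/4⌋ = $20,474 → take DB $20,770. Book value $78,929.
Year 4: DB = ⌊$78,929 × 125%/6⌋ = $16,443; SL = ⌊$61,129/3⌋ = $20,376 → take SL $20,376. Book value $58,553.
Year 5: DB = ⌊$58,553 × 125%/6⌋ = $12,198; SL = ⌊$40,753/2⌋ = $20,376 → take SL $20,376. Book value $38,177.
Year 6 (final): $38,177 − $17,800 = $20,377. Book value $17,800.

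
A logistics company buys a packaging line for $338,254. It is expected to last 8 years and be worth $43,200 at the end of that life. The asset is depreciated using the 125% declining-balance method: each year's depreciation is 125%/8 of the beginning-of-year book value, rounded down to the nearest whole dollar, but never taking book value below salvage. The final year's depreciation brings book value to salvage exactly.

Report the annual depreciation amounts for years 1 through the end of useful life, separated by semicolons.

$52,852; $44,594; $37,626; $31,747; $26,786; $22,601; $19,070; $59,778

Depreciable base = $338,254 − $43,200 = $295,054.
Year 1: ⌊$338,254 × 125%/8⌋ = $52,852. Book value $285,402.
Year 2: ⌊$285,402 × 125%/8⌋ = $44,594. Book value $240,808.
Year 3: ⌊$240,808 × 125%/8⌋ = $37,626. Book value $203,182.
Year 4: ⌊$203,182 × 125%/8⌋ = $31,747. Book value $171,435.
Year 5: ⌊$171,435 × 125%/8⌋ = $26,786. Book value $144,649.
Year 6: ⌊$144,649 × 125%/8⌋ = $22,601. Book value $122,048.
Year 7: ⌊$122,048 × 125%/8⌋ = $19,070. Book value $102,978.
Year 8 (final): $102,978 − $43,200 = $59,778. Book value $43,200.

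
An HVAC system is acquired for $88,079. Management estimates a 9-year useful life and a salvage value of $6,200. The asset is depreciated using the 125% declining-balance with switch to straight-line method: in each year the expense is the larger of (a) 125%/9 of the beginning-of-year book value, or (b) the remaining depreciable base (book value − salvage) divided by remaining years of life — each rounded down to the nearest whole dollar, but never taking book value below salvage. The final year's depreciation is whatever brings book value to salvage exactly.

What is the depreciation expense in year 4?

$8,340

Depreciable base = $88,079 − $6,200 = $81,879.
Year 1: DB = ⌊$88,079 × 125%/9⌋ = $12,233; SL = ⌊$81,879/9⌋ = $9,097 → take DB $12,233. Book value $75,846.
Year 2: DB = ⌊$75,846 × 125%/9⌋ = $10,534; SL = ⌊$69,646/8⌋ = $8,705 → take DB $10,534. Book value $65,312.
Year 3: DB = ⌊$65,312 × 125%/9⌋ = $9,071; SL = ⌊$59,112/7⌋ = $8,444 → take DB $9,071. Book value $56,241.
Year 4: DB = ⌊$56,241 × 125%/9⌋ = $7,811; SL = ⌊$50,041/6⌋ = $8,340 → take SL $8,340. Book value $47,901.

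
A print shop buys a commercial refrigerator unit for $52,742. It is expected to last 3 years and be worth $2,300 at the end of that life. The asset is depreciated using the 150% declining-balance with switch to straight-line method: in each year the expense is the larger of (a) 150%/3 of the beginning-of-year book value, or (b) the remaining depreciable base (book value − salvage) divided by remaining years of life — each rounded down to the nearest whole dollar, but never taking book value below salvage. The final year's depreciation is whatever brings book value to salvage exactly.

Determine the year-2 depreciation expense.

Depreciable base = $52,742 − $2,300 = $50,442.
Year 1: DB = ⌊$52,742 × 150%/3⌋ = $26,371; SL = ⌊$50,442/3⌋ = $16,814 → take DB $26,371. Book value $26,371.
Year 2: DB = ⌊$26,371 × 150%/3⌋ = $13,185; SL = ⌊$24,071/2⌋ = $12,035 → take DB $13,185. Book value $13,186.

$13,185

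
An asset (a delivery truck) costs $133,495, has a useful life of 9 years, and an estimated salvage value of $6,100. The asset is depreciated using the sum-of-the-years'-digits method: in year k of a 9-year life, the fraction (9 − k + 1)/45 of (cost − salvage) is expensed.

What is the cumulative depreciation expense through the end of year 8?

Depreciable base = $133,495 − $6,100 = $127,395.
Sum of the years' digits = 9+8+7+6+5+4+3+2+1 = 45.
Year 1: $127,395 × 9/45 = $25,479. Book value $108,016.
Year 2: $127,395 × 8/45 = $22,648. Book value $85,368.
Year 3: $127,395 × 7/45 = $19,817. Book value $65,551.
Year 4: $127,395 × 6/45 = $16,986. Book value $48,565.
Year 5: $127,395 × 5/45 = $14,155. Book value $34,410.
Year 6: $127,395 × 4/45 = $11,324. Book value $23,086.
Year 7: $127,395 × 3/45 = $8,493. Book value $14,593.
Year 8: $127,395 × 2/45 = $5,662. Book value $8,931.
Accumulated through year 8 = $133,495 − $8,931 = $124,564.

$124,564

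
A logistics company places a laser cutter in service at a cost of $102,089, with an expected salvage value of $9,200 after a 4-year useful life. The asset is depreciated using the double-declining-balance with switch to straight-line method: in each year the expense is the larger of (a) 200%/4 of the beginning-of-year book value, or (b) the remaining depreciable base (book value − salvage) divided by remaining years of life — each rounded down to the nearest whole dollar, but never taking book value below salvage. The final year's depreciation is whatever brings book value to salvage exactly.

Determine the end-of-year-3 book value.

$12,762

Depreciable base = $102,089 − $9,200 = $92,889.
Year 1: DB = ⌊$102,089 × 200%/4⌋ = $51,044; SL = ⌊$92,889/4⌋ = $23,222 → take DB $51,044. Book value $51,045.
Year 2: DB = ⌊$51,045 × 200%/4⌋ = $25,522; SL = ⌊$41,845/3⌋ = $13,948 → take DB $25,522. Book value $25,523.
Year 3: DB = ⌊$25,523 × 200%/4⌋ = $12,761; SL = ⌊$16,323/2⌋ = $8,161 → take DB $12,761. Book value $12,762.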